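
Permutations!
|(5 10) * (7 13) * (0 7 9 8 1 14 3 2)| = |(0 7 13 9 8 1 14 3 2)(5 10)| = 18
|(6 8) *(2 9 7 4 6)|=|(2 9 7 4 6 8)|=6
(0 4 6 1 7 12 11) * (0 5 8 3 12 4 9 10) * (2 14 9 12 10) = (0 12 11 5 8 3 10)(1 7 4 6)(2 14 9) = [12, 7, 14, 10, 6, 8, 1, 4, 3, 2, 0, 5, 11, 13, 9]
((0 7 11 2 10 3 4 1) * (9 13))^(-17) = ((0 7 11 2 10 3 4 1)(9 13))^(-17) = (0 1 4 3 10 2 11 7)(9 13)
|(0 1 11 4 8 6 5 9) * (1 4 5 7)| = 9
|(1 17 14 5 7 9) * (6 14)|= 7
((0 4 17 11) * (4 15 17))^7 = (0 11 17 15)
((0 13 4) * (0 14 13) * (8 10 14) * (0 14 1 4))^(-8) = (0 14 13)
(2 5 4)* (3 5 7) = (2 7 3 5 4) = [0, 1, 7, 5, 2, 4, 6, 3]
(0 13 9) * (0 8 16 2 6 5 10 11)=[13, 1, 6, 3, 4, 10, 5, 7, 16, 8, 11, 0, 12, 9, 14, 15, 2]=(0 13 9 8 16 2 6 5 10 11)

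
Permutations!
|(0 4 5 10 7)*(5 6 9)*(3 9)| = 8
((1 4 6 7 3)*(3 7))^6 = (7)(1 6)(3 4)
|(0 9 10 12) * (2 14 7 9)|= |(0 2 14 7 9 10 12)|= 7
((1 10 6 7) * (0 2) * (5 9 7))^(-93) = (0 2)(1 5)(6 7)(9 10)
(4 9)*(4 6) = (4 9 6) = [0, 1, 2, 3, 9, 5, 4, 7, 8, 6]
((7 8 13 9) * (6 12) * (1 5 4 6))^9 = ((1 5 4 6 12)(7 8 13 9))^9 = (1 12 6 4 5)(7 8 13 9)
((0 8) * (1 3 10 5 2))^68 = (1 5 3 2 10)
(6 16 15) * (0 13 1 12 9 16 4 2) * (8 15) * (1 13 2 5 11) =(0 2)(1 12 9 16 8 15 6 4 5 11) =[2, 12, 0, 3, 5, 11, 4, 7, 15, 16, 10, 1, 9, 13, 14, 6, 8]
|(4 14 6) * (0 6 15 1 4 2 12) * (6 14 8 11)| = |(0 14 15 1 4 8 11 6 2 12)| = 10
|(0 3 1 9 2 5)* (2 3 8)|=|(0 8 2 5)(1 9 3)|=12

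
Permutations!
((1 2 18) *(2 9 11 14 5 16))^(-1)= ((1 9 11 14 5 16 2 18))^(-1)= (1 18 2 16 5 14 11 9)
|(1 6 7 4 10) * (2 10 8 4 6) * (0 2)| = 4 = |(0 2 10 1)(4 8)(6 7)|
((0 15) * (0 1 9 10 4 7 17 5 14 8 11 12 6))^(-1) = (0 6 12 11 8 14 5 17 7 4 10 9 1 15)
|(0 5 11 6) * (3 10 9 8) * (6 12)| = 20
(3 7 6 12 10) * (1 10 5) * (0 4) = [4, 10, 2, 7, 0, 1, 12, 6, 8, 9, 3, 11, 5] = (0 4)(1 10 3 7 6 12 5)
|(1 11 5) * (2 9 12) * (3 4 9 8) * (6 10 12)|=24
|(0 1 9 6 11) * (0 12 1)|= 5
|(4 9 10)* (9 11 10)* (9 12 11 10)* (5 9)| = |(4 10)(5 9 12 11)| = 4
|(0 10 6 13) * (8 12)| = |(0 10 6 13)(8 12)| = 4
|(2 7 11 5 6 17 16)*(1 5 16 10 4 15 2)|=|(1 5 6 17 10 4 15 2 7 11 16)|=11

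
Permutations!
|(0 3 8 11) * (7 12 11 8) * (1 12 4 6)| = 8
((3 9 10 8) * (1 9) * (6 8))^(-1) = ((1 9 10 6 8 3))^(-1) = (1 3 8 6 10 9)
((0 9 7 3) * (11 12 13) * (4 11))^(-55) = (0 9 7 3)(4 11 12 13)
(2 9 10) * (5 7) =[0, 1, 9, 3, 4, 7, 6, 5, 8, 10, 2] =(2 9 10)(5 7)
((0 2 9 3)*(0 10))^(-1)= (0 10 3 9 2)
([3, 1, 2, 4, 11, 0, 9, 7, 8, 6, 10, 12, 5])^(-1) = [5, 1, 2, 0, 3, 12, 9, 7, 8, 6, 10, 4, 11]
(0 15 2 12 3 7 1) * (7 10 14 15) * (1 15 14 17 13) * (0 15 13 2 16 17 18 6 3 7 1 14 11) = [1, 15, 12, 10, 4, 5, 3, 13, 8, 9, 18, 0, 7, 14, 11, 16, 17, 2, 6] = (0 1 15 16 17 2 12 7 13 14 11)(3 10 18 6)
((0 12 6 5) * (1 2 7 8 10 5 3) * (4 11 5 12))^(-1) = ((0 4 11 5)(1 2 7 8 10 12 6 3))^(-1) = (0 5 11 4)(1 3 6 12 10 8 7 2)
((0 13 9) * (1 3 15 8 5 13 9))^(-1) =((0 9)(1 3 15 8 5 13))^(-1) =(0 9)(1 13 5 8 15 3)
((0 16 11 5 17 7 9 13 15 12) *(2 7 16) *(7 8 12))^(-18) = (0 8)(2 12)(5 16)(7 13)(9 15)(11 17)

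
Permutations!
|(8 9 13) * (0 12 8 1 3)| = 7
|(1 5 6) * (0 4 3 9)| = |(0 4 3 9)(1 5 6)| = 12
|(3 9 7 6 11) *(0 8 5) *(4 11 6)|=15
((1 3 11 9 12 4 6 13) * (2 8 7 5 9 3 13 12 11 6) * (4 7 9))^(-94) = (13)(2 12 9 5 3)(4 6 8 7 11)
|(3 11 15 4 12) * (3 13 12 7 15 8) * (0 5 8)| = 30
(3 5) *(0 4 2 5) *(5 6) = (0 4 2 6 5 3) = [4, 1, 6, 0, 2, 3, 5]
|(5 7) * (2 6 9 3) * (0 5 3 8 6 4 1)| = |(0 5 7 3 2 4 1)(6 9 8)| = 21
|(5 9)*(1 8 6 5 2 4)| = |(1 8 6 5 9 2 4)| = 7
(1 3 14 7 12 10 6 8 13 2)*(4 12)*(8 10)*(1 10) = (1 3 14 7 4 12 8 13 2 10 6) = [0, 3, 10, 14, 12, 5, 1, 4, 13, 9, 6, 11, 8, 2, 7]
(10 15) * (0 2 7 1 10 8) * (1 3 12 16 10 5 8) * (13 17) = (0 2 7 3 12 16 10 15 1 5 8)(13 17) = [2, 5, 7, 12, 4, 8, 6, 3, 0, 9, 15, 11, 16, 17, 14, 1, 10, 13]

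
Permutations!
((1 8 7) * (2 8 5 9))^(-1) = (1 7 8 2 9 5)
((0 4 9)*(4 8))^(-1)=(0 9 4 8)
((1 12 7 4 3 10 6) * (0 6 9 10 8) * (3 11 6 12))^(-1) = (0 8 3 1 6 11 4 7 12)(9 10)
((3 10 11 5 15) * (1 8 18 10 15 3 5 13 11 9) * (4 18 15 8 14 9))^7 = (1 14 9)(3 5 15 8)(4 18 10)(11 13)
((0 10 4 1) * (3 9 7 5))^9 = (0 10 4 1)(3 9 7 5)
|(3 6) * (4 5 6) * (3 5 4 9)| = |(3 9)(5 6)| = 2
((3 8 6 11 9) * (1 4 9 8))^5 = ((1 4 9 3)(6 11 8))^5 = (1 4 9 3)(6 8 11)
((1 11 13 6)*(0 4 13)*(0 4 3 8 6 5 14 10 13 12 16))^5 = ((0 3 8 6 1 11 4 12 16)(5 14 10 13))^5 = (0 11 3 4 8 12 6 16 1)(5 14 10 13)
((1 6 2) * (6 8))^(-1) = (1 2 6 8)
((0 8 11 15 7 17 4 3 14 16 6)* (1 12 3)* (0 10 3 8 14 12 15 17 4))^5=((0 14 16 6 10 3 12 8 11 17)(1 15 7 4))^5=(0 3)(1 15 7 4)(6 11)(8 16)(10 17)(12 14)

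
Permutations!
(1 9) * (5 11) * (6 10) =(1 9)(5 11)(6 10) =[0, 9, 2, 3, 4, 11, 10, 7, 8, 1, 6, 5]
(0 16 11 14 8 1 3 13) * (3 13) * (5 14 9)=(0 16 11 9 5 14 8 1 13)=[16, 13, 2, 3, 4, 14, 6, 7, 1, 5, 10, 9, 12, 0, 8, 15, 11]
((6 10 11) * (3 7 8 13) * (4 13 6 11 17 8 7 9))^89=((3 9 4 13)(6 10 17 8))^89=(3 9 4 13)(6 10 17 8)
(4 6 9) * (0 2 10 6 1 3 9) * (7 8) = (0 2 10 6)(1 3 9 4)(7 8) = [2, 3, 10, 9, 1, 5, 0, 8, 7, 4, 6]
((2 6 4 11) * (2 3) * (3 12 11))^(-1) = ((2 6 4 3)(11 12))^(-1) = (2 3 4 6)(11 12)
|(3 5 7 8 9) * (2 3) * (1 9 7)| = 10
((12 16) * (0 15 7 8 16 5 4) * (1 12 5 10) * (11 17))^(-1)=((0 15 7 8 16 5 4)(1 12 10)(11 17))^(-1)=(0 4 5 16 8 7 15)(1 10 12)(11 17)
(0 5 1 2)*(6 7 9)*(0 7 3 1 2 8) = (0 5 2 7 9 6 3 1 8) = [5, 8, 7, 1, 4, 2, 3, 9, 0, 6]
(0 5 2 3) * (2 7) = (0 5 7 2 3) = [5, 1, 3, 0, 4, 7, 6, 2]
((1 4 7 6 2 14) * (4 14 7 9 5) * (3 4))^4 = (14)(2 7 6) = ((1 14)(2 7 6)(3 4 9 5))^4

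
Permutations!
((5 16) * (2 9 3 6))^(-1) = ((2 9 3 6)(5 16))^(-1) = (2 6 3 9)(5 16)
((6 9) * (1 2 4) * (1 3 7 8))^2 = (9)(1 4 7)(2 3 8)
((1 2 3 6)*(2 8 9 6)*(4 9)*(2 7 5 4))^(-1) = ((1 8 2 3 7 5 4 9 6))^(-1) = (1 6 9 4 5 7 3 2 8)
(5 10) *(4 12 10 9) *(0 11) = (0 11)(4 12 10 5 9) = [11, 1, 2, 3, 12, 9, 6, 7, 8, 4, 5, 0, 10]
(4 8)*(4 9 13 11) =[0, 1, 2, 3, 8, 5, 6, 7, 9, 13, 10, 4, 12, 11] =(4 8 9 13 11)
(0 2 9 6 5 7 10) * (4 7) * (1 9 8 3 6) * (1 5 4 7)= (0 2 8 3 6 4 1 9 5 7 10)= [2, 9, 8, 6, 1, 7, 4, 10, 3, 5, 0]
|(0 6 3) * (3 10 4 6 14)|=3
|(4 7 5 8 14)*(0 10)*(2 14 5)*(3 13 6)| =12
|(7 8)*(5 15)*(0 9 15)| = 4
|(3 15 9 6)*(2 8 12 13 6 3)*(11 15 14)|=5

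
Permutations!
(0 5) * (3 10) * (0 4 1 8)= (0 5 4 1 8)(3 10)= [5, 8, 2, 10, 1, 4, 6, 7, 0, 9, 3]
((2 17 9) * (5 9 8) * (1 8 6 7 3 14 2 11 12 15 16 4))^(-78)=(17)(1 9 15)(4 5 12)(8 11 16)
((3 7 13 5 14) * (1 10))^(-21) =(1 10)(3 14 5 13 7)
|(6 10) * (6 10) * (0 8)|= 2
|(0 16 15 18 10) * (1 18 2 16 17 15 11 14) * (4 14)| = |(0 17 15 2 16 11 4 14 1 18 10)| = 11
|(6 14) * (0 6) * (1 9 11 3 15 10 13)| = 21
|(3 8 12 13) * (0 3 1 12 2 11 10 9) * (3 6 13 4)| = 12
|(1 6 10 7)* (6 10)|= 3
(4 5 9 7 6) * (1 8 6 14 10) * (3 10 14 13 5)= (14)(1 8 6 4 3 10)(5 9 7 13)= [0, 8, 2, 10, 3, 9, 4, 13, 6, 7, 1, 11, 12, 5, 14]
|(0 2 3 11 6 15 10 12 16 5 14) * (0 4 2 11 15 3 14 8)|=30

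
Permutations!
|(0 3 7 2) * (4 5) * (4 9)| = 12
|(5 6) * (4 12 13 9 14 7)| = 6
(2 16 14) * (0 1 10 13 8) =(0 1 10 13 8)(2 16 14) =[1, 10, 16, 3, 4, 5, 6, 7, 0, 9, 13, 11, 12, 8, 2, 15, 14]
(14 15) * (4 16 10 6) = (4 16 10 6)(14 15) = [0, 1, 2, 3, 16, 5, 4, 7, 8, 9, 6, 11, 12, 13, 15, 14, 10]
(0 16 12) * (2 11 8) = [16, 1, 11, 3, 4, 5, 6, 7, 2, 9, 10, 8, 0, 13, 14, 15, 12] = (0 16 12)(2 11 8)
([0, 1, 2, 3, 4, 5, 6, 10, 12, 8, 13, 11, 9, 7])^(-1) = (7 13 10)(8 9 12)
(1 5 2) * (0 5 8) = (0 5 2 1 8) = [5, 8, 1, 3, 4, 2, 6, 7, 0]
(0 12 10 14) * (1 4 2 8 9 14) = (0 12 10 1 4 2 8 9 14) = [12, 4, 8, 3, 2, 5, 6, 7, 9, 14, 1, 11, 10, 13, 0]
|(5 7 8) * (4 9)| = 6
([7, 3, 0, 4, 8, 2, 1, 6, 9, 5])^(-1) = (0 2 5 9 8 4 3 1 6 7)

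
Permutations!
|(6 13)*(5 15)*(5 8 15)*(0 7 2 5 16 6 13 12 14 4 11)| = 10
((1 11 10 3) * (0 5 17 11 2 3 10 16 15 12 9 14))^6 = (0 12 11)(5 9 16)(14 15 17)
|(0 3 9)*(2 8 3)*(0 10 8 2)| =4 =|(3 9 10 8)|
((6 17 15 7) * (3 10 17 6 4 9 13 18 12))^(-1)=((3 10 17 15 7 4 9 13 18 12))^(-1)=(3 12 18 13 9 4 7 15 17 10)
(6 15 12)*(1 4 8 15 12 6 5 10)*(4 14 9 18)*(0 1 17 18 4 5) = (0 1 14 9 4 8 15 6 12)(5 10 17 18) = [1, 14, 2, 3, 8, 10, 12, 7, 15, 4, 17, 11, 0, 13, 9, 6, 16, 18, 5]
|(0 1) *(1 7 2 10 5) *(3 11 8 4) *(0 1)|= 20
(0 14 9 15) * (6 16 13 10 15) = (0 14 9 6 16 13 10 15) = [14, 1, 2, 3, 4, 5, 16, 7, 8, 6, 15, 11, 12, 10, 9, 0, 13]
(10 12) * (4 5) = [0, 1, 2, 3, 5, 4, 6, 7, 8, 9, 12, 11, 10] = (4 5)(10 12)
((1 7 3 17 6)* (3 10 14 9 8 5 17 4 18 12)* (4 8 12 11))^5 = (1 12 6 9 17 14 5 10 8 7 3)(4 11 18)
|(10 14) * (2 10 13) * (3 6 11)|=|(2 10 14 13)(3 6 11)|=12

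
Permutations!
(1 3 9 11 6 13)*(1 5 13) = (1 3 9 11 6)(5 13) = [0, 3, 2, 9, 4, 13, 1, 7, 8, 11, 10, 6, 12, 5]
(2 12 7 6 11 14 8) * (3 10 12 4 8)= (2 4 8)(3 10 12 7 6 11 14)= [0, 1, 4, 10, 8, 5, 11, 6, 2, 9, 12, 14, 7, 13, 3]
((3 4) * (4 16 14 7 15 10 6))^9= (3 16 14 7 15 10 6 4)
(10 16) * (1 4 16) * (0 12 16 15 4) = [12, 0, 2, 3, 15, 5, 6, 7, 8, 9, 1, 11, 16, 13, 14, 4, 10] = (0 12 16 10 1)(4 15)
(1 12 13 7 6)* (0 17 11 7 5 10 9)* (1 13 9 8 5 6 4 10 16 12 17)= (0 1 17 11 7 4 10 8 5 16 12 9)(6 13)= [1, 17, 2, 3, 10, 16, 13, 4, 5, 0, 8, 7, 9, 6, 14, 15, 12, 11]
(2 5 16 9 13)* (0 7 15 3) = (0 7 15 3)(2 5 16 9 13) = [7, 1, 5, 0, 4, 16, 6, 15, 8, 13, 10, 11, 12, 2, 14, 3, 9]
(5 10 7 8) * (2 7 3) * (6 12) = (2 7 8 5 10 3)(6 12) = [0, 1, 7, 2, 4, 10, 12, 8, 5, 9, 3, 11, 6]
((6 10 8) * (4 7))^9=((4 7)(6 10 8))^9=(10)(4 7)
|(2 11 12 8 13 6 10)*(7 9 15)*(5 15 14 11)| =12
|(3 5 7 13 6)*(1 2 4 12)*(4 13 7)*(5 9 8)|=|(1 2 13 6 3 9 8 5 4 12)|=10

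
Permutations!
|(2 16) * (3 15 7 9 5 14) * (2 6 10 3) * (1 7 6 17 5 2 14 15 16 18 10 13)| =13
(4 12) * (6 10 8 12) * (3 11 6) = (3 11 6 10 8 12 4) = [0, 1, 2, 11, 3, 5, 10, 7, 12, 9, 8, 6, 4]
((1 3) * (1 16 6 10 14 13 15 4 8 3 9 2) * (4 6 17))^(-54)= ((1 9 2)(3 16 17 4 8)(6 10 14 13 15))^(-54)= (3 16 17 4 8)(6 10 14 13 15)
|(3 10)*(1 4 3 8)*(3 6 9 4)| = 12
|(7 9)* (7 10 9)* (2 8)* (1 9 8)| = |(1 9 10 8 2)| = 5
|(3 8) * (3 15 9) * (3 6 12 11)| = 7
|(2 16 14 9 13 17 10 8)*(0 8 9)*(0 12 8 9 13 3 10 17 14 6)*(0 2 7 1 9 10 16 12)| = 36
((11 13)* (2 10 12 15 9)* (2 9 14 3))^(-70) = ((2 10 12 15 14 3)(11 13))^(-70) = (2 12 14)(3 10 15)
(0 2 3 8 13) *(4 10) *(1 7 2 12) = (0 12 1 7 2 3 8 13)(4 10) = [12, 7, 3, 8, 10, 5, 6, 2, 13, 9, 4, 11, 1, 0]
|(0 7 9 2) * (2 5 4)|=|(0 7 9 5 4 2)|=6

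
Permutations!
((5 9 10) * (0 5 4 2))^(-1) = ((0 5 9 10 4 2))^(-1) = (0 2 4 10 9 5)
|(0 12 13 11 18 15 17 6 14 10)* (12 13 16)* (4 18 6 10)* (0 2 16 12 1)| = |(0 13 11 6 14 4 18 15 17 10 2 16 1)| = 13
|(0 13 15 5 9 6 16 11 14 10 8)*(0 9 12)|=35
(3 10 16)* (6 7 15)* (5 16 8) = (3 10 8 5 16)(6 7 15) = [0, 1, 2, 10, 4, 16, 7, 15, 5, 9, 8, 11, 12, 13, 14, 6, 3]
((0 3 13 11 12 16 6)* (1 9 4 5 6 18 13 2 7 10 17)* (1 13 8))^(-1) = (0 6 5 4 9 1 8 18 16 12 11 13 17 10 7 2 3)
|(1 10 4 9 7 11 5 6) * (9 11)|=6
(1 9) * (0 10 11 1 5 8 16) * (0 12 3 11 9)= (0 10 9 5 8 16 12 3 11 1)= [10, 0, 2, 11, 4, 8, 6, 7, 16, 5, 9, 1, 3, 13, 14, 15, 12]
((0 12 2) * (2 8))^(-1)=((0 12 8 2))^(-1)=(0 2 8 12)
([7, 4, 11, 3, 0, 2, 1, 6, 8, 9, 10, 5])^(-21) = [4, 6, 2, 3, 1, 5, 7, 0, 8, 9, 10, 11]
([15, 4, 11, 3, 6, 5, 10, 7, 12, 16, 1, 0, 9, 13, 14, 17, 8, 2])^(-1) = (0 11 2 17 15)(1 10 6 4)(8 16 9 12)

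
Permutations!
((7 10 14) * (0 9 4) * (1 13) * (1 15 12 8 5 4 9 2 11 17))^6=(0 15 2 12 11 8 17 5 1 4 13)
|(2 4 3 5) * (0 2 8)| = |(0 2 4 3 5 8)| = 6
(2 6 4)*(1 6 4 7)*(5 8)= (1 6 7)(2 4)(5 8)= [0, 6, 4, 3, 2, 8, 7, 1, 5]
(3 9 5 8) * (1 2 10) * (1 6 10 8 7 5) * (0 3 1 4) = (0 3 9 4)(1 2 8)(5 7)(6 10) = [3, 2, 8, 9, 0, 7, 10, 5, 1, 4, 6]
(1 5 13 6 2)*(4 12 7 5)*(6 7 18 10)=(1 4 12 18 10 6 2)(5 13 7)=[0, 4, 1, 3, 12, 13, 2, 5, 8, 9, 6, 11, 18, 7, 14, 15, 16, 17, 10]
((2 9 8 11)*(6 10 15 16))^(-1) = ((2 9 8 11)(6 10 15 16))^(-1) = (2 11 8 9)(6 16 15 10)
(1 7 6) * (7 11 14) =[0, 11, 2, 3, 4, 5, 1, 6, 8, 9, 10, 14, 12, 13, 7] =(1 11 14 7 6)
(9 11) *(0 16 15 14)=(0 16 15 14)(9 11)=[16, 1, 2, 3, 4, 5, 6, 7, 8, 11, 10, 9, 12, 13, 0, 14, 15]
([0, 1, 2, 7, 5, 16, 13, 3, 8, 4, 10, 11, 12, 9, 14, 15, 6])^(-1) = [0, 1, 2, 7, 9, 4, 16, 3, 8, 13, 10, 11, 12, 6, 14, 15, 5]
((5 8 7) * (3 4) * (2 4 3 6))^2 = ((2 4 6)(5 8 7))^2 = (2 6 4)(5 7 8)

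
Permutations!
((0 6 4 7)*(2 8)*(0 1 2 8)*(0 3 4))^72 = (8)(1 3 7 2 4)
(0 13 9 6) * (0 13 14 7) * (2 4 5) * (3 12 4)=(0 14 7)(2 3 12 4 5)(6 13 9)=[14, 1, 3, 12, 5, 2, 13, 0, 8, 6, 10, 11, 4, 9, 7]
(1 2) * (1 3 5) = (1 2 3 5) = [0, 2, 3, 5, 4, 1]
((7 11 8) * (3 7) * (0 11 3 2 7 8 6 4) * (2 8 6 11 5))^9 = (11)(0 2 3 4 5 7 6)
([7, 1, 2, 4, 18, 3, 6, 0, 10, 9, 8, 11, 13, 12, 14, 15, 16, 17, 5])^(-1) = [7, 1, 2, 5, 3, 18, 6, 0, 10, 9, 8, 11, 13, 12, 14, 15, 16, 17, 4]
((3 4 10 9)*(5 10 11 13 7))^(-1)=((3 4 11 13 7 5 10 9))^(-1)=(3 9 10 5 7 13 11 4)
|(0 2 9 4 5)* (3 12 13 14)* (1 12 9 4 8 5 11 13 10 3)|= |(0 2 4 11 13 14 1 12 10 3 9 8 5)|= 13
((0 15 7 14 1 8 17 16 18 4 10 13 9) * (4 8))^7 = ((0 15 7 14 1 4 10 13 9)(8 17 16 18))^7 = (0 13 4 14 15 9 10 1 7)(8 18 16 17)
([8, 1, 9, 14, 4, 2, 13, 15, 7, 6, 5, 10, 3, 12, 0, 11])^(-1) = (0 14 3 12 13 6 9 2 5 10 11 15 7 8)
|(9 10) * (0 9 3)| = 4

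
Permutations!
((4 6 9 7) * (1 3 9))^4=(1 4 9)(3 6 7)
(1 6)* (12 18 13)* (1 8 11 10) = [0, 6, 2, 3, 4, 5, 8, 7, 11, 9, 1, 10, 18, 12, 14, 15, 16, 17, 13] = (1 6 8 11 10)(12 18 13)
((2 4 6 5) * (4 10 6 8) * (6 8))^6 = (10)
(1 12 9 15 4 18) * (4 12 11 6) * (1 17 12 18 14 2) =[0, 11, 1, 3, 14, 5, 4, 7, 8, 15, 10, 6, 9, 13, 2, 18, 16, 12, 17] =(1 11 6 4 14 2)(9 15 18 17 12)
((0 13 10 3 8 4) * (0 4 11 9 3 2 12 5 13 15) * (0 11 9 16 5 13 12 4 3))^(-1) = ((0 15 11 16 5 12 13 10 2 4 3 8 9))^(-1) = (0 9 8 3 4 2 10 13 12 5 16 11 15)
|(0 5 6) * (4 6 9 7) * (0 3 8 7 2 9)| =|(0 5)(2 9)(3 8 7 4 6)| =10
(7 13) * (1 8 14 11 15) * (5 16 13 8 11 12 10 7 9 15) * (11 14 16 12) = (1 14 11 5 12 10 7 8 16 13 9 15) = [0, 14, 2, 3, 4, 12, 6, 8, 16, 15, 7, 5, 10, 9, 11, 1, 13]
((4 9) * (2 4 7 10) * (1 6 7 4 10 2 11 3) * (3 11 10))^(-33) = (11)(1 7 3 6 2)(4 9)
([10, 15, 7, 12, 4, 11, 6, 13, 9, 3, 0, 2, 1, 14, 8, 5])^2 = (1 5 2 13 8 3)(7 14 9 12 15 11)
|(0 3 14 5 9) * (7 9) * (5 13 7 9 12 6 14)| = 20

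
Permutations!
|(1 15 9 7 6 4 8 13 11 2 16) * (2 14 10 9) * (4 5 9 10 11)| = 12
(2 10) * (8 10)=[0, 1, 8, 3, 4, 5, 6, 7, 10, 9, 2]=(2 8 10)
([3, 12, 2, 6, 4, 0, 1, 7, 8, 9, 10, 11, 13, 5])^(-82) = [6, 13, 2, 1, 4, 3, 12, 7, 8, 9, 10, 11, 5, 0]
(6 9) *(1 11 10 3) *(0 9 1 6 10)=[9, 11, 2, 6, 4, 5, 1, 7, 8, 10, 3, 0]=(0 9 10 3 6 1 11)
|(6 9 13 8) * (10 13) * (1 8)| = |(1 8 6 9 10 13)| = 6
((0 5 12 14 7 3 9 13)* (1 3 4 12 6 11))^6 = (0 9 1 6)(3 11 5 13)(4 14)(7 12)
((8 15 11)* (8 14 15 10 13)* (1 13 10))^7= (1 13 8)(11 14 15)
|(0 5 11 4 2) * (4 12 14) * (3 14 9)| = 9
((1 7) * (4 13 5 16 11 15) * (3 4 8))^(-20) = ((1 7)(3 4 13 5 16 11 15 8))^(-20) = (3 16)(4 11)(5 8)(13 15)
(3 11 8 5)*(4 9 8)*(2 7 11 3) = (2 7 11 4 9 8 5) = [0, 1, 7, 3, 9, 2, 6, 11, 5, 8, 10, 4]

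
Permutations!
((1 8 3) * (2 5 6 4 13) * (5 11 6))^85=((1 8 3)(2 11 6 4 13))^85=(13)(1 8 3)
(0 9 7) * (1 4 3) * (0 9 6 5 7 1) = [6, 4, 2, 0, 3, 7, 5, 9, 8, 1] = (0 6 5 7 9 1 4 3)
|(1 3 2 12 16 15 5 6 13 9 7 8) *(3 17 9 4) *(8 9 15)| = |(1 17 15 5 6 13 4 3 2 12 16 8)(7 9)| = 12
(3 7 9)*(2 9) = (2 9 3 7) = [0, 1, 9, 7, 4, 5, 6, 2, 8, 3]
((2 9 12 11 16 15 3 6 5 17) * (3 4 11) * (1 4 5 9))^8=(17)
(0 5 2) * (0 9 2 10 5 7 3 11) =(0 7 3 11)(2 9)(5 10) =[7, 1, 9, 11, 4, 10, 6, 3, 8, 2, 5, 0]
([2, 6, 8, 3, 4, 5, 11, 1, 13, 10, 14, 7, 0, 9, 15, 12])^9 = (15)(1 6 11 7)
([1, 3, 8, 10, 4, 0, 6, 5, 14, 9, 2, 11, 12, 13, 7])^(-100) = [5, 0, 10, 1, 4, 7, 6, 14, 2, 9, 3, 11, 12, 13, 8]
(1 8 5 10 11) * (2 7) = [0, 8, 7, 3, 4, 10, 6, 2, 5, 9, 11, 1] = (1 8 5 10 11)(2 7)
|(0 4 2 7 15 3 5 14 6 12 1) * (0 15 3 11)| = |(0 4 2 7 3 5 14 6 12 1 15 11)| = 12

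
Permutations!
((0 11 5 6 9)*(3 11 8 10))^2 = (0 10 11 6)(3 5 9 8)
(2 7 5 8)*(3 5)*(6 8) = (2 7 3 5 6 8) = [0, 1, 7, 5, 4, 6, 8, 3, 2]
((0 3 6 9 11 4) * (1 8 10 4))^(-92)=((0 3 6 9 11 1 8 10 4))^(-92)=(0 10 1 9 3 4 8 11 6)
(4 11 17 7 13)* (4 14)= (4 11 17 7 13 14)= [0, 1, 2, 3, 11, 5, 6, 13, 8, 9, 10, 17, 12, 14, 4, 15, 16, 7]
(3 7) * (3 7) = (7) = [0, 1, 2, 3, 4, 5, 6, 7]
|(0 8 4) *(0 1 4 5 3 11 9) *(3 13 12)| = 8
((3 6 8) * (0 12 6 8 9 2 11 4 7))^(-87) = ((0 12 6 9 2 11 4 7)(3 8))^(-87) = (0 12 6 9 2 11 4 7)(3 8)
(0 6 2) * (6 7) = [7, 1, 0, 3, 4, 5, 2, 6] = (0 7 6 2)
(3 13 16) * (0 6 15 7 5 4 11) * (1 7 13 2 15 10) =(0 6 10 1 7 5 4 11)(2 15 13 16 3) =[6, 7, 15, 2, 11, 4, 10, 5, 8, 9, 1, 0, 12, 16, 14, 13, 3]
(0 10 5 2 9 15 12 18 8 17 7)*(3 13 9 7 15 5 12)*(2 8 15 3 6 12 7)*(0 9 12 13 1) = (0 10 7 9 5 8 17 3 1)(6 13 12 18 15) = [10, 0, 2, 1, 4, 8, 13, 9, 17, 5, 7, 11, 18, 12, 14, 6, 16, 3, 15]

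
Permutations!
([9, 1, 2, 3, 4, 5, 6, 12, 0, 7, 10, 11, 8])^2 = (0 7 8 9 12)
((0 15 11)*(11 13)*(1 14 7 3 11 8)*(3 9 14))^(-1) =(0 11 3 1 8 13 15)(7 14 9) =((0 15 13 8 1 3 11)(7 9 14))^(-1)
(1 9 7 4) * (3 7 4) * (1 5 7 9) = (3 9 4 5 7) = [0, 1, 2, 9, 5, 7, 6, 3, 8, 4]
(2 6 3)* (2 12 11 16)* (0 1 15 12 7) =(0 1 15 12 11 16 2 6 3 7) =[1, 15, 6, 7, 4, 5, 3, 0, 8, 9, 10, 16, 11, 13, 14, 12, 2]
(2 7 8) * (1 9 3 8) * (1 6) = (1 9 3 8 2 7 6) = [0, 9, 7, 8, 4, 5, 1, 6, 2, 3]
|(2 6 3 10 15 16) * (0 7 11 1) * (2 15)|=4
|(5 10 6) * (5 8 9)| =|(5 10 6 8 9)| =5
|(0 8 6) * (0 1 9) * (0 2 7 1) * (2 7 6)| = 12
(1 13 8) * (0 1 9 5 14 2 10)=(0 1 13 8 9 5 14 2 10)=[1, 13, 10, 3, 4, 14, 6, 7, 9, 5, 0, 11, 12, 8, 2]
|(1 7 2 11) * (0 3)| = 4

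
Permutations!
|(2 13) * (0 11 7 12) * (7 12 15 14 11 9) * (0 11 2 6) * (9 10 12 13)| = 30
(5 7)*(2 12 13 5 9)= (2 12 13 5 7 9)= [0, 1, 12, 3, 4, 7, 6, 9, 8, 2, 10, 11, 13, 5]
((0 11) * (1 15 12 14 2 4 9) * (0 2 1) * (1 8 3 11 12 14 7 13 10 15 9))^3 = (0 13 14 11 1 12 10 8 2 9 7 15 3 4)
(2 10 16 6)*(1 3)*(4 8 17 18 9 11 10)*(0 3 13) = (0 3 1 13)(2 4 8 17 18 9 11 10 16 6) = [3, 13, 4, 1, 8, 5, 2, 7, 17, 11, 16, 10, 12, 0, 14, 15, 6, 18, 9]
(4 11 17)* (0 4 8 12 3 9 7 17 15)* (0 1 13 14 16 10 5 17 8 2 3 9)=(0 4 11 15 1 13 14 16 10 5 17 2 3)(7 8 12 9)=[4, 13, 3, 0, 11, 17, 6, 8, 12, 7, 5, 15, 9, 14, 16, 1, 10, 2]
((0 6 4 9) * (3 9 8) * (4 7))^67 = ((0 6 7 4 8 3 9))^67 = (0 8 6 3 7 9 4)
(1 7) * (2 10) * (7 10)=[0, 10, 7, 3, 4, 5, 6, 1, 8, 9, 2]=(1 10 2 7)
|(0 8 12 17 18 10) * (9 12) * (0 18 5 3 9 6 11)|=20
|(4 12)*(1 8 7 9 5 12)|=7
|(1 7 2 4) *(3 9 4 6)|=7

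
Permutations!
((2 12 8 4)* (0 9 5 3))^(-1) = (0 3 5 9)(2 4 8 12)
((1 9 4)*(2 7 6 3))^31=(1 9 4)(2 3 6 7)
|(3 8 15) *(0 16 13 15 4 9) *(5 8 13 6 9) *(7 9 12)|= |(0 16 6 12 7 9)(3 13 15)(4 5 8)|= 6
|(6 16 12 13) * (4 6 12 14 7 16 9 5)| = |(4 6 9 5)(7 16 14)(12 13)| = 12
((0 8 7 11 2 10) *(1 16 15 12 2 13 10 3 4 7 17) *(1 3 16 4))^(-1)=((0 8 17 3 1 4 7 11 13 10)(2 16 15 12))^(-1)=(0 10 13 11 7 4 1 3 17 8)(2 12 15 16)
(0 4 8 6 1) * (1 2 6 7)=[4, 0, 6, 3, 8, 5, 2, 1, 7]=(0 4 8 7 1)(2 6)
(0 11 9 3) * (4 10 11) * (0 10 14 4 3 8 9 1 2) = [3, 2, 0, 10, 14, 5, 6, 7, 9, 8, 11, 1, 12, 13, 4] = (0 3 10 11 1 2)(4 14)(8 9)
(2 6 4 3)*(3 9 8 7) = [0, 1, 6, 2, 9, 5, 4, 3, 7, 8] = (2 6 4 9 8 7 3)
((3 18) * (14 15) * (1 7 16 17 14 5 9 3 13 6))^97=(1 7 16 17 14 15 5 9 3 18 13 6)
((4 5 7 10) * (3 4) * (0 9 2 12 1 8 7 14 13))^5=(0 8 5 2 10 13 1 4 9 7 14 12 3)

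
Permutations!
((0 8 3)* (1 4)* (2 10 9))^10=(0 8 3)(2 10 9)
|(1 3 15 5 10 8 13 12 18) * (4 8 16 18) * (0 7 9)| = |(0 7 9)(1 3 15 5 10 16 18)(4 8 13 12)| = 84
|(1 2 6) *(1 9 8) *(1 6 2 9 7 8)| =6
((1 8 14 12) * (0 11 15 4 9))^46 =(0 11 15 4 9)(1 14)(8 12)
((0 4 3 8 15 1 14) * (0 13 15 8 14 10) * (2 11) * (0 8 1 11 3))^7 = ((0 4)(1 10 8)(2 3 14 13 15 11))^7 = (0 4)(1 10 8)(2 3 14 13 15 11)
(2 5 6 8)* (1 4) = [0, 4, 5, 3, 1, 6, 8, 7, 2] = (1 4)(2 5 6 8)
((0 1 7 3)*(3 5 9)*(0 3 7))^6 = ((0 1)(5 9 7))^6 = (9)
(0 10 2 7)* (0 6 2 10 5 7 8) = [5, 1, 8, 3, 4, 7, 2, 6, 0, 9, 10] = (10)(0 5 7 6 2 8)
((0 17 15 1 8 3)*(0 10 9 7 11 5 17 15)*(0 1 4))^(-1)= (0 4 15)(1 17 5 11 7 9 10 3 8)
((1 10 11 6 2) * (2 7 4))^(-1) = (1 2 4 7 6 11 10)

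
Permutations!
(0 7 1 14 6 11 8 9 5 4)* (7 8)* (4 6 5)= [8, 14, 2, 3, 0, 6, 11, 1, 9, 4, 10, 7, 12, 13, 5]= (0 8 9 4)(1 14 5 6 11 7)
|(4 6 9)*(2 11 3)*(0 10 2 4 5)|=|(0 10 2 11 3 4 6 9 5)|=9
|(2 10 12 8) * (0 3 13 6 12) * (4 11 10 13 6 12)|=|(0 3 6 4 11 10)(2 13 12 8)|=12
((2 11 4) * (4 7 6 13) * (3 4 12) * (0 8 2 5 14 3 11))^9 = (3 4 5 14)(6 7 11 12 13)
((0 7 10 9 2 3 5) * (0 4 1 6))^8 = (0 1 5 2 10)(3 9 7 6 4)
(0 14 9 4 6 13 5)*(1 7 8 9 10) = (0 14 10 1 7 8 9 4 6 13 5) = [14, 7, 2, 3, 6, 0, 13, 8, 9, 4, 1, 11, 12, 5, 10]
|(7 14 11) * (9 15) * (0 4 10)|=|(0 4 10)(7 14 11)(9 15)|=6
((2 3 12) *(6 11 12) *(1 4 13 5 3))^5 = ((1 4 13 5 3 6 11 12 2))^5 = (1 6 4 11 13 12 5 2 3)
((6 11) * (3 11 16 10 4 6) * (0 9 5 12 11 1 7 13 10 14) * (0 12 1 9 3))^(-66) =(0 1 4 12 9 13 16)(3 7 6 11 5 10 14)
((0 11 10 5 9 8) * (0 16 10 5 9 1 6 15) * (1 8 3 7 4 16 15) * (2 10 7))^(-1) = (0 15 8 5 11)(1 6)(2 3 9 10)(4 7 16)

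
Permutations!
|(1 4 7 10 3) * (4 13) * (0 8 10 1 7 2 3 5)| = |(0 8 10 5)(1 13 4 2 3 7)| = 12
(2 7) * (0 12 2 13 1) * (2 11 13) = (0 12 11 13 1)(2 7) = [12, 0, 7, 3, 4, 5, 6, 2, 8, 9, 10, 13, 11, 1]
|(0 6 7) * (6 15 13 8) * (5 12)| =6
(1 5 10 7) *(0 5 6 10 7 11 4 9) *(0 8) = (0 5 7 1 6 10 11 4 9 8) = [5, 6, 2, 3, 9, 7, 10, 1, 0, 8, 11, 4]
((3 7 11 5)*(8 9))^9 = (3 7 11 5)(8 9)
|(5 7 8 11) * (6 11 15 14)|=7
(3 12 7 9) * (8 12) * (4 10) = [0, 1, 2, 8, 10, 5, 6, 9, 12, 3, 4, 11, 7] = (3 8 12 7 9)(4 10)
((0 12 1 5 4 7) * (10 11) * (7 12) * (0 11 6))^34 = ((0 7 11 10 6)(1 5 4 12))^34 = (0 6 10 11 7)(1 4)(5 12)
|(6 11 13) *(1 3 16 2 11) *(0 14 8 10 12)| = 35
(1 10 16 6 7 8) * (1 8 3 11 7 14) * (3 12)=(1 10 16 6 14)(3 11 7 12)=[0, 10, 2, 11, 4, 5, 14, 12, 8, 9, 16, 7, 3, 13, 1, 15, 6]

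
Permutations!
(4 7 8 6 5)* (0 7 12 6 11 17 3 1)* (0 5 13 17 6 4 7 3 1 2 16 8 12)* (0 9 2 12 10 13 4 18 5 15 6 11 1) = (0 3 12 18 5 7 10 13 17)(1 15 6 4 9 2 16 8) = [3, 15, 16, 12, 9, 7, 4, 10, 1, 2, 13, 11, 18, 17, 14, 6, 8, 0, 5]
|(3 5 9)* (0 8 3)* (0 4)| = 6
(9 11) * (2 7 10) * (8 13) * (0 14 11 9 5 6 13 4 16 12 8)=[14, 1, 7, 3, 16, 6, 13, 10, 4, 9, 2, 5, 8, 0, 11, 15, 12]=(0 14 11 5 6 13)(2 7 10)(4 16 12 8)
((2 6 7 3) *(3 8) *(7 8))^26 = (2 8)(3 6)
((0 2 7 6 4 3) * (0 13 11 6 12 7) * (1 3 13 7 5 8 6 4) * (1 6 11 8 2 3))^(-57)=((0 3 7 12 5 2)(4 13 8 11))^(-57)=(0 12)(2 7)(3 5)(4 11 8 13)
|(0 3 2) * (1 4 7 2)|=6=|(0 3 1 4 7 2)|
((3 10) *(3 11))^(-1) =(3 11 10)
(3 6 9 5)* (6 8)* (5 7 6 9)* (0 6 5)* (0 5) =(0 6 5 3 8 9 7) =[6, 1, 2, 8, 4, 3, 5, 0, 9, 7]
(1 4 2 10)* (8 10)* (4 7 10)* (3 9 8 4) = (1 7 10)(2 4)(3 9 8) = [0, 7, 4, 9, 2, 5, 6, 10, 3, 8, 1]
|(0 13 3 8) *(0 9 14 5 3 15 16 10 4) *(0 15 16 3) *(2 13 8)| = |(0 8 9 14 5)(2 13 16 10 4 15 3)| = 35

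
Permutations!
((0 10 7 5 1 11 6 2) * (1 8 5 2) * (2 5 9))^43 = ((0 10 7 5 8 9 2)(1 11 6))^43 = (0 10 7 5 8 9 2)(1 11 6)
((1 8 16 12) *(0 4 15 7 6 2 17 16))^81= (0 6 12 4 2 1 15 17 8 7 16)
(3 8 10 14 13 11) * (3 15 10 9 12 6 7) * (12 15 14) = (3 8 9 15 10 12 6 7)(11 14 13) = [0, 1, 2, 8, 4, 5, 7, 3, 9, 15, 12, 14, 6, 11, 13, 10]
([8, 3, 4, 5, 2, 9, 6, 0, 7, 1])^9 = (1 3 5 9)(2 4)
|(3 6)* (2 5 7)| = |(2 5 7)(3 6)| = 6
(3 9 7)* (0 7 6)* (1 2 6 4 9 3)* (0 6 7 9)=(0 9 4)(1 2 7)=[9, 2, 7, 3, 0, 5, 6, 1, 8, 4]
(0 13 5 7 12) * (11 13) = (0 11 13 5 7 12) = [11, 1, 2, 3, 4, 7, 6, 12, 8, 9, 10, 13, 0, 5]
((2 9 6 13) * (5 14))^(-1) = ((2 9 6 13)(5 14))^(-1) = (2 13 6 9)(5 14)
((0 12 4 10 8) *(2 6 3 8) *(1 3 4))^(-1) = ((0 12 1 3 8)(2 6 4 10))^(-1) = (0 8 3 1 12)(2 10 4 6)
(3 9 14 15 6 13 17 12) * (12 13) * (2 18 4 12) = (2 18 4 12 3 9 14 15 6)(13 17) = [0, 1, 18, 9, 12, 5, 2, 7, 8, 14, 10, 11, 3, 17, 15, 6, 16, 13, 4]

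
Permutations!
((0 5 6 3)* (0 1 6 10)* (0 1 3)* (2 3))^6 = (0 5 10 1 6)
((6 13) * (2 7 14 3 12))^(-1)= (2 12 3 14 7)(6 13)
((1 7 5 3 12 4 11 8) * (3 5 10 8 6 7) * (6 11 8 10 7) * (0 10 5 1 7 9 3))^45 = (0 10 5 1)(3 8)(4 9)(7 12)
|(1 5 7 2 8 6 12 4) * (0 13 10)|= 24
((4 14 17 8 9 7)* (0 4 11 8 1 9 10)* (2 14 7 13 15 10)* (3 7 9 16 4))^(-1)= ((0 3 7 11 8 2 14 17 1 16 4 9 13 15 10))^(-1)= (0 10 15 13 9 4 16 1 17 14 2 8 11 7 3)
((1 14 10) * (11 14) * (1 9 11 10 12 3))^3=((1 10 9 11 14 12 3))^3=(1 11 3 9 12 10 14)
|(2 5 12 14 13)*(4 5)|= |(2 4 5 12 14 13)|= 6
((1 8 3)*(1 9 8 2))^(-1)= ((1 2)(3 9 8))^(-1)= (1 2)(3 8 9)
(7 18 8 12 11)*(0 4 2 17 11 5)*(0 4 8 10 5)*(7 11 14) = [8, 1, 17, 3, 2, 4, 6, 18, 12, 9, 5, 11, 0, 13, 7, 15, 16, 14, 10] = (0 8 12)(2 17 14 7 18 10 5 4)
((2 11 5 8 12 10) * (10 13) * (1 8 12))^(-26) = (2 13 5)(10 12 11)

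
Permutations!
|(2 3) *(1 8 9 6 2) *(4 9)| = |(1 8 4 9 6 2 3)| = 7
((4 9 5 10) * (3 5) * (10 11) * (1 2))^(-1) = ((1 2)(3 5 11 10 4 9))^(-1) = (1 2)(3 9 4 10 11 5)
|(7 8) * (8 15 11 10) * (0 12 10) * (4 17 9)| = |(0 12 10 8 7 15 11)(4 17 9)| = 21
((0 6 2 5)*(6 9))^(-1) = ((0 9 6 2 5))^(-1) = (0 5 2 6 9)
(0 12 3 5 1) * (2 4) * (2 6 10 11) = (0 12 3 5 1)(2 4 6 10 11) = [12, 0, 4, 5, 6, 1, 10, 7, 8, 9, 11, 2, 3]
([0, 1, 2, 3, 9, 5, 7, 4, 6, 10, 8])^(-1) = (4 7 6 8 10 9)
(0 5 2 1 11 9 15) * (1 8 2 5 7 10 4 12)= (0 7 10 4 12 1 11 9 15)(2 8)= [7, 11, 8, 3, 12, 5, 6, 10, 2, 15, 4, 9, 1, 13, 14, 0]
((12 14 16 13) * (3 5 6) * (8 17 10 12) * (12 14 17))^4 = (3 5 6)(8 14 12 16 17 13 10)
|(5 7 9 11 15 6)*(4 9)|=|(4 9 11 15 6 5 7)|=7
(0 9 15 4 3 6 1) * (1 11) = (0 9 15 4 3 6 11 1) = [9, 0, 2, 6, 3, 5, 11, 7, 8, 15, 10, 1, 12, 13, 14, 4]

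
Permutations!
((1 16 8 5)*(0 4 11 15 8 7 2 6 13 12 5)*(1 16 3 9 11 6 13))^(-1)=(0 8 15 11 9 3 1 6 4)(2 7 16 5 12 13)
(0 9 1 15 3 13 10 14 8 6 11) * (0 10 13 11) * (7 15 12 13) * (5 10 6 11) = (0 9 1 12 13 7 15 3 5 10 14 8 11 6) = [9, 12, 2, 5, 4, 10, 0, 15, 11, 1, 14, 6, 13, 7, 8, 3]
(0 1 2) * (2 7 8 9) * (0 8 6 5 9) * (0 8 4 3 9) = (0 1 7 6 5)(2 4 3 9) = [1, 7, 4, 9, 3, 0, 5, 6, 8, 2]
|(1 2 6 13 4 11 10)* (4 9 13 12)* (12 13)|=|(1 2 6 13 9 12 4 11 10)|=9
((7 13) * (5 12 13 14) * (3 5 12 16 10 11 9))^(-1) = ((3 5 16 10 11 9)(7 14 12 13))^(-1) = (3 9 11 10 16 5)(7 13 12 14)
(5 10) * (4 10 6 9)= (4 10 5 6 9)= [0, 1, 2, 3, 10, 6, 9, 7, 8, 4, 5]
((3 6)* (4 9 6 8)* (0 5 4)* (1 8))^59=(0 9 1 5 6 8 4 3)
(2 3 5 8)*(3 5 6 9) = (2 5 8)(3 6 9) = [0, 1, 5, 6, 4, 8, 9, 7, 2, 3]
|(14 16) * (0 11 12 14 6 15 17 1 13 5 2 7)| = 13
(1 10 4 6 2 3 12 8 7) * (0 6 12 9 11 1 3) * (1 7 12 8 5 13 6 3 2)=(0 3 9 11 7 2)(1 10 4 8 12 5 13 6)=[3, 10, 0, 9, 8, 13, 1, 2, 12, 11, 4, 7, 5, 6]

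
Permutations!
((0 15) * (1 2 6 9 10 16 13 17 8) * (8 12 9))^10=((0 15)(1 2 6 8)(9 10 16 13 17 12))^10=(1 6)(2 8)(9 17 16)(10 12 13)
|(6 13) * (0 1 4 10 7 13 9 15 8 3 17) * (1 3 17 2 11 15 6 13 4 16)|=|(0 3 2 11 15 8 17)(1 16)(4 10 7)(6 9)|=42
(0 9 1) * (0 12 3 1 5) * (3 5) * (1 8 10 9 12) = (0 12 5)(3 8 10 9) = [12, 1, 2, 8, 4, 0, 6, 7, 10, 3, 9, 11, 5]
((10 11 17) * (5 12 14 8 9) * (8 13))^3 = (17)(5 13)(8 12)(9 14)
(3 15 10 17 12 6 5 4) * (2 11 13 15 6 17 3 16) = (2 11 13 15 10 3 6 5 4 16)(12 17) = [0, 1, 11, 6, 16, 4, 5, 7, 8, 9, 3, 13, 17, 15, 14, 10, 2, 12]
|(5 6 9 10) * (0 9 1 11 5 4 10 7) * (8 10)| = 12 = |(0 9 7)(1 11 5 6)(4 8 10)|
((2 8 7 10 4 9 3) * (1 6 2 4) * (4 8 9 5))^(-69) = (1 9 7 6 3 10 2 8)(4 5)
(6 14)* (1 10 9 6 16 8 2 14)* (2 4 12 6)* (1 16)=[0, 10, 14, 3, 12, 5, 16, 7, 4, 2, 9, 11, 6, 13, 1, 15, 8]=(1 10 9 2 14)(4 12 6 16 8)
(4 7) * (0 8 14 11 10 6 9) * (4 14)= (0 8 4 7 14 11 10 6 9)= [8, 1, 2, 3, 7, 5, 9, 14, 4, 0, 6, 10, 12, 13, 11]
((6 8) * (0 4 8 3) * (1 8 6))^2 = (8)(0 6)(3 4)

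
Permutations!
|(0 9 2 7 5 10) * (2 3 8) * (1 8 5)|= 20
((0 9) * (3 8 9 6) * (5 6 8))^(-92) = ((0 8 9)(3 5 6))^(-92) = (0 8 9)(3 5 6)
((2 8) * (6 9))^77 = (2 8)(6 9)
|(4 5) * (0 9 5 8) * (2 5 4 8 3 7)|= |(0 9 4 3 7 2 5 8)|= 8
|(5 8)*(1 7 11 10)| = 4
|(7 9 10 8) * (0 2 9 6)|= |(0 2 9 10 8 7 6)|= 7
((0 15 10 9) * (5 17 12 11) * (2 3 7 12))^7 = ((0 15 10 9)(2 3 7 12 11 5 17))^7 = (17)(0 9 10 15)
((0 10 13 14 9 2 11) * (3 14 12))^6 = (0 9 12)(2 3 10)(11 14 13)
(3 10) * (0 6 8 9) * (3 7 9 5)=(0 6 8 5 3 10 7 9)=[6, 1, 2, 10, 4, 3, 8, 9, 5, 0, 7]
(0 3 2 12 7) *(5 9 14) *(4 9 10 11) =[3, 1, 12, 2, 9, 10, 6, 0, 8, 14, 11, 4, 7, 13, 5] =(0 3 2 12 7)(4 9 14 5 10 11)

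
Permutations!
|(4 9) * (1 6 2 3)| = 4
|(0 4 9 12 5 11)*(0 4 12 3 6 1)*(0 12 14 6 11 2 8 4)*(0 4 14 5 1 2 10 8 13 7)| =36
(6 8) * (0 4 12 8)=(0 4 12 8 6)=[4, 1, 2, 3, 12, 5, 0, 7, 6, 9, 10, 11, 8]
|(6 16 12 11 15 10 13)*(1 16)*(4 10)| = |(1 16 12 11 15 4 10 13 6)| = 9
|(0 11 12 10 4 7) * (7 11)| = 4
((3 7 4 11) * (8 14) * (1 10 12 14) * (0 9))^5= ((0 9)(1 10 12 14 8)(3 7 4 11))^5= (14)(0 9)(3 7 4 11)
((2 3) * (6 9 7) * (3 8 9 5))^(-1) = (2 3 5 6 7 9 8)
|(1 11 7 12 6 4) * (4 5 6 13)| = |(1 11 7 12 13 4)(5 6)| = 6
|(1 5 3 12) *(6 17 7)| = 12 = |(1 5 3 12)(6 17 7)|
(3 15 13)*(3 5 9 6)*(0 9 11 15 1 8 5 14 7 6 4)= (0 9 4)(1 8 5 11 15 13 14 7 6 3)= [9, 8, 2, 1, 0, 11, 3, 6, 5, 4, 10, 15, 12, 14, 7, 13]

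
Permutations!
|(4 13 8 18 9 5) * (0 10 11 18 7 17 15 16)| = |(0 10 11 18 9 5 4 13 8 7 17 15 16)| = 13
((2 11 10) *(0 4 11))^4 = ((0 4 11 10 2))^4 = (0 2 10 11 4)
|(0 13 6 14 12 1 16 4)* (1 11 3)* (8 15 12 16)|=|(0 13 6 14 16 4)(1 8 15 12 11 3)|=6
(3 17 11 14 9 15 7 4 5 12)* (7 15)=(3 17 11 14 9 7 4 5 12)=[0, 1, 2, 17, 5, 12, 6, 4, 8, 7, 10, 14, 3, 13, 9, 15, 16, 11]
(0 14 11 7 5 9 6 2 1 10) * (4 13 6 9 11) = (0 14 4 13 6 2 1 10)(5 11 7) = [14, 10, 1, 3, 13, 11, 2, 5, 8, 9, 0, 7, 12, 6, 4]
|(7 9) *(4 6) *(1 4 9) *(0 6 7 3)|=|(0 6 9 3)(1 4 7)|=12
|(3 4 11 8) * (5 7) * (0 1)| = 4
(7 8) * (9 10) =(7 8)(9 10) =[0, 1, 2, 3, 4, 5, 6, 8, 7, 10, 9]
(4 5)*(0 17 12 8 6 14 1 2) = (0 17 12 8 6 14 1 2)(4 5) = [17, 2, 0, 3, 5, 4, 14, 7, 6, 9, 10, 11, 8, 13, 1, 15, 16, 12]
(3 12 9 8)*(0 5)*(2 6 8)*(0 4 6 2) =[5, 1, 2, 12, 6, 4, 8, 7, 3, 0, 10, 11, 9] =(0 5 4 6 8 3 12 9)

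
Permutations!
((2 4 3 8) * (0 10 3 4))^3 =((0 10 3 8 2))^3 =(0 8 10 2 3)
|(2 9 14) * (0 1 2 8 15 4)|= 8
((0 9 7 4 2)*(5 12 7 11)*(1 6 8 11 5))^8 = ((0 9 5 12 7 4 2)(1 6 8 11))^8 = (0 9 5 12 7 4 2)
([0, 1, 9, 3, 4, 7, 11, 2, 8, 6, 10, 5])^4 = [0, 1, 5, 3, 4, 6, 2, 11, 8, 7, 10, 9]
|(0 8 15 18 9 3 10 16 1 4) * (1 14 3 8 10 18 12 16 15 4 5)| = 22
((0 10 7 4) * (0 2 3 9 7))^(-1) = (0 10)(2 4 7 9 3)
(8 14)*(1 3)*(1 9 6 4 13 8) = [0, 3, 2, 9, 13, 5, 4, 7, 14, 6, 10, 11, 12, 8, 1] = (1 3 9 6 4 13 8 14)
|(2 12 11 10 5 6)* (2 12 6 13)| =7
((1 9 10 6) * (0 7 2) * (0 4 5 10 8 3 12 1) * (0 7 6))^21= ((0 6 7 2 4 5 10)(1 9 8 3 12))^21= (1 9 8 3 12)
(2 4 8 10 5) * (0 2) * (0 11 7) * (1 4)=(0 2 1 4 8 10 5 11 7)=[2, 4, 1, 3, 8, 11, 6, 0, 10, 9, 5, 7]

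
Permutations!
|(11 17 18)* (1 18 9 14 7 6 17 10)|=20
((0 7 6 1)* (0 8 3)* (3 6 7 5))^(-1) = ((0 5 3)(1 8 6))^(-1) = (0 3 5)(1 6 8)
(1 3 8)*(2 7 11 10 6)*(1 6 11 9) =(1 3 8 6 2 7 9)(10 11) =[0, 3, 7, 8, 4, 5, 2, 9, 6, 1, 11, 10]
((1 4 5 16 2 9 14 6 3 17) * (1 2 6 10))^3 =((1 4 5 16 6 3 17 2 9 14 10))^3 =(1 16 17 14 4 6 2 10 5 3 9)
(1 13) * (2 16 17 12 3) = [0, 13, 16, 2, 4, 5, 6, 7, 8, 9, 10, 11, 3, 1, 14, 15, 17, 12] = (1 13)(2 16 17 12 3)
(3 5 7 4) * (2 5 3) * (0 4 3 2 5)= (0 4 5 7 3 2)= [4, 1, 0, 2, 5, 7, 6, 3]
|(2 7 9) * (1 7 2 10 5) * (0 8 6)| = |(0 8 6)(1 7 9 10 5)| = 15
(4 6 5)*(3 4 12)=(3 4 6 5 12)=[0, 1, 2, 4, 6, 12, 5, 7, 8, 9, 10, 11, 3]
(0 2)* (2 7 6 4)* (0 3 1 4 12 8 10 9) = (0 7 6 12 8 10 9)(1 4 2 3) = [7, 4, 3, 1, 2, 5, 12, 6, 10, 0, 9, 11, 8]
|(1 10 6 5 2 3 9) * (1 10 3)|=|(1 3 9 10 6 5 2)|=7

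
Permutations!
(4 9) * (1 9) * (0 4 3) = (0 4 1 9 3) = [4, 9, 2, 0, 1, 5, 6, 7, 8, 3]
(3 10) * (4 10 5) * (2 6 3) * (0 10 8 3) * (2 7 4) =[10, 1, 6, 5, 8, 2, 0, 4, 3, 9, 7] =(0 10 7 4 8 3 5 2 6)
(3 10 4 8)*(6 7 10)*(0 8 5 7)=(0 8 3 6)(4 5 7 10)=[8, 1, 2, 6, 5, 7, 0, 10, 3, 9, 4]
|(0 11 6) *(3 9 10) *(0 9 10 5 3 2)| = 8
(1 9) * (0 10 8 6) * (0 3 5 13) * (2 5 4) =(0 10 8 6 3 4 2 5 13)(1 9) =[10, 9, 5, 4, 2, 13, 3, 7, 6, 1, 8, 11, 12, 0]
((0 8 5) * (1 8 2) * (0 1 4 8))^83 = (0 1 5 8 4 2)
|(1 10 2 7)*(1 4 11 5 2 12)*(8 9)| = |(1 10 12)(2 7 4 11 5)(8 9)| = 30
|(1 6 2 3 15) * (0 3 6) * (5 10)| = |(0 3 15 1)(2 6)(5 10)| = 4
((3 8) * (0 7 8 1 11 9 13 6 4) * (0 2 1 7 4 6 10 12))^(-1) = ((0 4 2 1 11 9 13 10 12)(3 7 8))^(-1) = (0 12 10 13 9 11 1 2 4)(3 8 7)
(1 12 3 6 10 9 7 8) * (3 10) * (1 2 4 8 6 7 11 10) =(1 12)(2 4 8)(3 7 6)(9 11 10) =[0, 12, 4, 7, 8, 5, 3, 6, 2, 11, 9, 10, 1]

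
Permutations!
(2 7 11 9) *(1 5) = (1 5)(2 7 11 9) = [0, 5, 7, 3, 4, 1, 6, 11, 8, 2, 10, 9]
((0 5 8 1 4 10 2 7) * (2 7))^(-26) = (0 8 4 7 5 1 10)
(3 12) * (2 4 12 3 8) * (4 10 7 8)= (2 10 7 8)(4 12)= [0, 1, 10, 3, 12, 5, 6, 8, 2, 9, 7, 11, 4]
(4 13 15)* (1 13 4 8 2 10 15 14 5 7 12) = (1 13 14 5 7 12)(2 10 15 8) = [0, 13, 10, 3, 4, 7, 6, 12, 2, 9, 15, 11, 1, 14, 5, 8]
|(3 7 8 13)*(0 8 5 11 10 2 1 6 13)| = |(0 8)(1 6 13 3 7 5 11 10 2)| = 18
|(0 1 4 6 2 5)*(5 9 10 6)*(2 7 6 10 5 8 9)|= |(10)(0 1 4 8 9 5)(6 7)|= 6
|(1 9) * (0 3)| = 2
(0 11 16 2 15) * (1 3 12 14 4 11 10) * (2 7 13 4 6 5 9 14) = (0 10 1 3 12 2 15)(4 11 16 7 13)(5 9 14 6) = [10, 3, 15, 12, 11, 9, 5, 13, 8, 14, 1, 16, 2, 4, 6, 0, 7]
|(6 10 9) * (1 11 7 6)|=|(1 11 7 6 10 9)|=6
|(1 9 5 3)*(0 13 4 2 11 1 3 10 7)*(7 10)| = |(0 13 4 2 11 1 9 5 7)| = 9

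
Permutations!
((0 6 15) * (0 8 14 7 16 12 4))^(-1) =(0 4 12 16 7 14 8 15 6)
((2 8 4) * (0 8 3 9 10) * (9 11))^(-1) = (0 10 9 11 3 2 4 8)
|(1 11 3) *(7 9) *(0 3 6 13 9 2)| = 9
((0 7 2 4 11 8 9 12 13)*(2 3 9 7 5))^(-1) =(0 13 12 9 3 7 8 11 4 2 5)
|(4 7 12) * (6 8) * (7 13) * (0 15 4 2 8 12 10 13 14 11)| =|(0 15 4 14 11)(2 8 6 12)(7 10 13)| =60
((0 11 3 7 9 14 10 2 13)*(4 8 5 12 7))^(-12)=(0 11 3 4 8 5 12 7 9 14 10 2 13)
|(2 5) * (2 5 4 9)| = 3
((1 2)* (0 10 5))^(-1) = (0 5 10)(1 2)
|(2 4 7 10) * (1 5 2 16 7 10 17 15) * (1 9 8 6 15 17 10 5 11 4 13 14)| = |(17)(1 11 4 5 2 13 14)(6 15 9 8)(7 10 16)| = 84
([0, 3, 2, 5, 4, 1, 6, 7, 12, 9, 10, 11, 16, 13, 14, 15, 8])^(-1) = [0, 5, 2, 1, 4, 3, 6, 7, 16, 9, 10, 11, 8, 13, 14, 15, 12]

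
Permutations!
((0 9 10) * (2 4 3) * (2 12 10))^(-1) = (0 10 12 3 4 2 9)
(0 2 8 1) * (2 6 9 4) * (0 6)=(1 6 9 4 2 8)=[0, 6, 8, 3, 2, 5, 9, 7, 1, 4]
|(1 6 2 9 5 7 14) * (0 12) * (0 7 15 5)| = |(0 12 7 14 1 6 2 9)(5 15)| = 8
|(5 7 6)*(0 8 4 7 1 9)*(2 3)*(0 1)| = |(0 8 4 7 6 5)(1 9)(2 3)| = 6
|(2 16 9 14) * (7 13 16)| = 6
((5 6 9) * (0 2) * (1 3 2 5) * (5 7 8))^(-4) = (0 9 7 1 8 3 5 2 6) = ((0 7 8 5 6 9 1 3 2))^(-4)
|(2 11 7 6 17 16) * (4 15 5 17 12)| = |(2 11 7 6 12 4 15 5 17 16)| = 10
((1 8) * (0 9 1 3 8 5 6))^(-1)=((0 9 1 5 6)(3 8))^(-1)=(0 6 5 1 9)(3 8)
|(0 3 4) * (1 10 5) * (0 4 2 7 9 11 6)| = 21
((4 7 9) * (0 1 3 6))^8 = ((0 1 3 6)(4 7 9))^8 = (4 9 7)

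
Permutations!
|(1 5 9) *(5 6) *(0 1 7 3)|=|(0 1 6 5 9 7 3)|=7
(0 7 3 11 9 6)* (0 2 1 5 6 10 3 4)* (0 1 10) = (0 7 4 1 5 6 2 10 3 11 9) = [7, 5, 10, 11, 1, 6, 2, 4, 8, 0, 3, 9]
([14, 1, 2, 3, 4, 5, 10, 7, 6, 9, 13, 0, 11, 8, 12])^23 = (0 11 12 14)(6 8 13 10)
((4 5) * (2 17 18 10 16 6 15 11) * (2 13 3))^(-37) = (2 10 15 3 18 6 13 17 16 11)(4 5)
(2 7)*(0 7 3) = [7, 1, 3, 0, 4, 5, 6, 2] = (0 7 2 3)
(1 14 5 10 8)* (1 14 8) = (1 8 14 5 10) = [0, 8, 2, 3, 4, 10, 6, 7, 14, 9, 1, 11, 12, 13, 5]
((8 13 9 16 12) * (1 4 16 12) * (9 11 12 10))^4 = (1 4 16) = ((1 4 16)(8 13 11 12)(9 10))^4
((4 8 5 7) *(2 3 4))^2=(2 4 5)(3 8 7)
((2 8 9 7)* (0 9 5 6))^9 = (0 7 8 6 9 2 5)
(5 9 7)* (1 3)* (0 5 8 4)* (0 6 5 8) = (0 8 4 6 5 9 7)(1 3) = [8, 3, 2, 1, 6, 9, 5, 0, 4, 7]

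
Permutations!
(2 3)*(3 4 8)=[0, 1, 4, 2, 8, 5, 6, 7, 3]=(2 4 8 3)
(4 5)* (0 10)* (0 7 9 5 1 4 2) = [10, 4, 0, 3, 1, 2, 6, 9, 8, 5, 7] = (0 10 7 9 5 2)(1 4)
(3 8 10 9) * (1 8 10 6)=(1 8 6)(3 10 9)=[0, 8, 2, 10, 4, 5, 1, 7, 6, 3, 9]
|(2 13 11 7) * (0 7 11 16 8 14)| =|(0 7 2 13 16 8 14)| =7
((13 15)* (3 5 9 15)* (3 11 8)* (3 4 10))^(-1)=((3 5 9 15 13 11 8 4 10))^(-1)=(3 10 4 8 11 13 15 9 5)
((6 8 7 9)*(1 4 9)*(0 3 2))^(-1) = (0 2 3)(1 7 8 6 9 4)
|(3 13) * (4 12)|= |(3 13)(4 12)|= 2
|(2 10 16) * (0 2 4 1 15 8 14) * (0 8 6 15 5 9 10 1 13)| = |(0 2 1 5 9 10 16 4 13)(6 15)(8 14)| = 18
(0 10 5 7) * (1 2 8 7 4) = (0 10 5 4 1 2 8 7) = [10, 2, 8, 3, 1, 4, 6, 0, 7, 9, 5]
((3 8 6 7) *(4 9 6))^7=(3 8 4 9 6 7)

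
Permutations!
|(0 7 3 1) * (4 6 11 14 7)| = 8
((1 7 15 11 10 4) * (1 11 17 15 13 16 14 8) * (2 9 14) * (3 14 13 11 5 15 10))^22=((1 7 11 3 14 8)(2 9 13 16)(4 5 15 17 10))^22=(1 14 11)(2 13)(3 7 8)(4 15 10 5 17)(9 16)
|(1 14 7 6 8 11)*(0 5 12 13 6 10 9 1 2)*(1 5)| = |(0 1 14 7 10 9 5 12 13 6 8 11 2)| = 13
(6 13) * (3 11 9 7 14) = (3 11 9 7 14)(6 13) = [0, 1, 2, 11, 4, 5, 13, 14, 8, 7, 10, 9, 12, 6, 3]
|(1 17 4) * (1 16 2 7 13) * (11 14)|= 14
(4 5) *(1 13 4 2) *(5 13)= (1 5 2)(4 13)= [0, 5, 1, 3, 13, 2, 6, 7, 8, 9, 10, 11, 12, 4]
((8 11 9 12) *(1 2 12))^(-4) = (1 12 11)(2 8 9)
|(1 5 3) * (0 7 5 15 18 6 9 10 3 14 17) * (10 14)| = |(0 7 5 10 3 1 15 18 6 9 14 17)| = 12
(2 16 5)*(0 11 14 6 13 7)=(0 11 14 6 13 7)(2 16 5)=[11, 1, 16, 3, 4, 2, 13, 0, 8, 9, 10, 14, 12, 7, 6, 15, 5]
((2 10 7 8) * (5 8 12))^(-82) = ((2 10 7 12 5 8))^(-82) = (2 7 5)(8 10 12)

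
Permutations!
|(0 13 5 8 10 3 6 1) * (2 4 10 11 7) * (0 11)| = |(0 13 5 8)(1 11 7 2 4 10 3 6)| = 8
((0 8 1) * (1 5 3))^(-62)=((0 8 5 3 1))^(-62)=(0 3 8 1 5)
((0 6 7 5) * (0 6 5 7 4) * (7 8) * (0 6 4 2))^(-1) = ((0 5 4 6 2)(7 8))^(-1) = (0 2 6 4 5)(7 8)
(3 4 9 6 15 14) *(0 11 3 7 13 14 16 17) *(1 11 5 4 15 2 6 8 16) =(0 5 4 9 8 16 17)(1 11 3 15)(2 6)(7 13 14) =[5, 11, 6, 15, 9, 4, 2, 13, 16, 8, 10, 3, 12, 14, 7, 1, 17, 0]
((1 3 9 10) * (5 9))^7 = ((1 3 5 9 10))^7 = (1 5 10 3 9)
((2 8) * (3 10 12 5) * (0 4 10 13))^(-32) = ((0 4 10 12 5 3 13)(2 8))^(-32) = (0 12 13 10 3 4 5)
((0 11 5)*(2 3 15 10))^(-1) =(0 5 11)(2 10 15 3)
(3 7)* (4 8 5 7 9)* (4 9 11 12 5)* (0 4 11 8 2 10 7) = (0 4 2 10 7 3 8 11 12 5) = [4, 1, 10, 8, 2, 0, 6, 3, 11, 9, 7, 12, 5]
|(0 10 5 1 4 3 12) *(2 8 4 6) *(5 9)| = 11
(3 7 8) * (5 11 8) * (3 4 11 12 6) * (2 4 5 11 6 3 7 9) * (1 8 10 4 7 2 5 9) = (1 8 9 5 12 3)(2 7 11 10 4 6) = [0, 8, 7, 1, 6, 12, 2, 11, 9, 5, 4, 10, 3]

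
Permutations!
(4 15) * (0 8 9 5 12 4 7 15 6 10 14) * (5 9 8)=(0 5 12 4 6 10 14)(7 15)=[5, 1, 2, 3, 6, 12, 10, 15, 8, 9, 14, 11, 4, 13, 0, 7]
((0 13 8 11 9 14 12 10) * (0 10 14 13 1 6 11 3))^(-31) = ((0 1 6 11 9 13 8 3)(12 14))^(-31) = (0 1 6 11 9 13 8 3)(12 14)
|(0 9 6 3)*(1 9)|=5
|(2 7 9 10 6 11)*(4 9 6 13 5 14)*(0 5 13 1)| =28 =|(0 5 14 4 9 10 1)(2 7 6 11)|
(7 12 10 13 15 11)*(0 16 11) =[16, 1, 2, 3, 4, 5, 6, 12, 8, 9, 13, 7, 10, 15, 14, 0, 11] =(0 16 11 7 12 10 13 15)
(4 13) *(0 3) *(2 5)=(0 3)(2 5)(4 13)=[3, 1, 5, 0, 13, 2, 6, 7, 8, 9, 10, 11, 12, 4]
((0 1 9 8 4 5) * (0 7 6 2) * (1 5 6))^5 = (0 8 5 4 7 6 1 2 9)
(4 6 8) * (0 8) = (0 8 4 6) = [8, 1, 2, 3, 6, 5, 0, 7, 4]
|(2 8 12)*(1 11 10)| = 3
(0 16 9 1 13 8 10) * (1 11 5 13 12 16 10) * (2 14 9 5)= [10, 12, 14, 3, 4, 13, 6, 7, 1, 11, 0, 2, 16, 8, 9, 15, 5]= (0 10)(1 12 16 5 13 8)(2 14 9 11)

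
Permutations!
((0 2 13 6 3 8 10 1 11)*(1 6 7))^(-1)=((0 2 13 7 1 11)(3 8 10 6))^(-1)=(0 11 1 7 13 2)(3 6 10 8)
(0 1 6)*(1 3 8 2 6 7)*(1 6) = (0 3 8 2 1 7 6) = [3, 7, 1, 8, 4, 5, 0, 6, 2]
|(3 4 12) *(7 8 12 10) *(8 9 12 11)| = |(3 4 10 7 9 12)(8 11)| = 6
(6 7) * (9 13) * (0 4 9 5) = (0 4 9 13 5)(6 7) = [4, 1, 2, 3, 9, 0, 7, 6, 8, 13, 10, 11, 12, 5]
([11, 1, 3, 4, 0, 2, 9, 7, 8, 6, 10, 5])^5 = (0 4 3 2 5 11)(6 9)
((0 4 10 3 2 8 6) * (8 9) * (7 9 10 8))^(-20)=((0 4 8 6)(2 10 3)(7 9))^(-20)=(2 10 3)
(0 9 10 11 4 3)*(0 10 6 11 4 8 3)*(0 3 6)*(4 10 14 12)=[9, 1, 2, 14, 3, 5, 11, 7, 6, 0, 10, 8, 4, 13, 12]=(0 9)(3 14 12 4)(6 11 8)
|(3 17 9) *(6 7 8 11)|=12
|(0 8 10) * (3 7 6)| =|(0 8 10)(3 7 6)| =3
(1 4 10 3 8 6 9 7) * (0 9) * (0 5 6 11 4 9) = (1 9 7)(3 8 11 4 10)(5 6) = [0, 9, 2, 8, 10, 6, 5, 1, 11, 7, 3, 4]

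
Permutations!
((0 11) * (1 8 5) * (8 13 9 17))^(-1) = (0 11)(1 5 8 17 9 13)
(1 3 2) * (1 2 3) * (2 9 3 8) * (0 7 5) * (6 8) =(0 7 5)(2 9 3 6 8) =[7, 1, 9, 6, 4, 0, 8, 5, 2, 3]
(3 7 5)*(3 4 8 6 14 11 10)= (3 7 5 4 8 6 14 11 10)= [0, 1, 2, 7, 8, 4, 14, 5, 6, 9, 3, 10, 12, 13, 11]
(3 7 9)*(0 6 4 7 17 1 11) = (0 6 4 7 9 3 17 1 11) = [6, 11, 2, 17, 7, 5, 4, 9, 8, 3, 10, 0, 12, 13, 14, 15, 16, 1]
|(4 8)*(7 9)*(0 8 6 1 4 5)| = 6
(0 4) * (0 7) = (0 4 7) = [4, 1, 2, 3, 7, 5, 6, 0]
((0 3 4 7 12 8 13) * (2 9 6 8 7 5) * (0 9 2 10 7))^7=((0 3 4 5 10 7 12)(6 8 13 9))^7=(6 9 13 8)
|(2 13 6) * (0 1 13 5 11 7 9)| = |(0 1 13 6 2 5 11 7 9)| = 9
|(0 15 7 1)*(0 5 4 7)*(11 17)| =|(0 15)(1 5 4 7)(11 17)| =4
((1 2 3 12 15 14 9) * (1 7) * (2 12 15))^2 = ((1 12 2 3 15 14 9 7))^2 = (1 2 15 9)(3 14 7 12)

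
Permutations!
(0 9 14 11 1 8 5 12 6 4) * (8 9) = (0 8 5 12 6 4)(1 9 14 11) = [8, 9, 2, 3, 0, 12, 4, 7, 5, 14, 10, 1, 6, 13, 11]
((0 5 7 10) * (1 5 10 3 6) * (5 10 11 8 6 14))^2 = ((0 11 8 6 1 10)(3 14 5 7))^2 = (0 8 1)(3 5)(6 10 11)(7 14)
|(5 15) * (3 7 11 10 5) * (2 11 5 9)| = 4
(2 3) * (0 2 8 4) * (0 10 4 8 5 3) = (0 2)(3 5)(4 10) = [2, 1, 0, 5, 10, 3, 6, 7, 8, 9, 4]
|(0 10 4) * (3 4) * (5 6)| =4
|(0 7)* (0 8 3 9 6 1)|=7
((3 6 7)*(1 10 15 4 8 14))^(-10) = ((1 10 15 4 8 14)(3 6 7))^(-10) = (1 15 8)(3 7 6)(4 14 10)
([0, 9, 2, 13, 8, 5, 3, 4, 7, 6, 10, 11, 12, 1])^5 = (13)(4 7 8)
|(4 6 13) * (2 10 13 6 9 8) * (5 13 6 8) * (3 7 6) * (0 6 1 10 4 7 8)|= 10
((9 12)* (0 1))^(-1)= (0 1)(9 12)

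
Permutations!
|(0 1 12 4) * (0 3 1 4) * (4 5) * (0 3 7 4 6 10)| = |(0 5 6 10)(1 12 3)(4 7)| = 12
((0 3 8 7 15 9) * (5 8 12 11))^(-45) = (15)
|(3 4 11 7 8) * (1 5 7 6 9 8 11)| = 9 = |(1 5 7 11 6 9 8 3 4)|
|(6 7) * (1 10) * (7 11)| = 6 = |(1 10)(6 11 7)|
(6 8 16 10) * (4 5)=(4 5)(6 8 16 10)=[0, 1, 2, 3, 5, 4, 8, 7, 16, 9, 6, 11, 12, 13, 14, 15, 10]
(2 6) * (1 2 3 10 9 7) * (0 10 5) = (0 10 9 7 1 2 6 3 5) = [10, 2, 6, 5, 4, 0, 3, 1, 8, 7, 9]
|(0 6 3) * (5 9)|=6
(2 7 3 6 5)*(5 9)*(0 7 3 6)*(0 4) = (0 7 6 9 5 2 3 4) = [7, 1, 3, 4, 0, 2, 9, 6, 8, 5]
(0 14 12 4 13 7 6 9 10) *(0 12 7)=(0 14 7 6 9 10 12 4 13)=[14, 1, 2, 3, 13, 5, 9, 6, 8, 10, 12, 11, 4, 0, 7]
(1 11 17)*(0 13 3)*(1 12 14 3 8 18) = [13, 11, 2, 0, 4, 5, 6, 7, 18, 9, 10, 17, 14, 8, 3, 15, 16, 12, 1] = (0 13 8 18 1 11 17 12 14 3)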